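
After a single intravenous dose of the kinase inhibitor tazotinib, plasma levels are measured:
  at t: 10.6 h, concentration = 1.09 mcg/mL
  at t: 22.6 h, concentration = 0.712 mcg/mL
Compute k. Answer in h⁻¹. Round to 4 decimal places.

k = ln(C₁/C₂) / (t₂ − t₁) = ln(1.09/0.712) / (22.6 − 10.6)
  = 0.4259 / 12.00 = 0.03549 h⁻¹

0.0355 h⁻¹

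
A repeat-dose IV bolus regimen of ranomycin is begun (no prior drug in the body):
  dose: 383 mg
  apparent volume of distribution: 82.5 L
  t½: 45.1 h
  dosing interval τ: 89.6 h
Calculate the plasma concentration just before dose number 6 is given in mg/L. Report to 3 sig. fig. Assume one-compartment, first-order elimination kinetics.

C₀ per dose = Dose / Vd = 383 / 82.5 = 4.642 mg/L
k = ln2 / t½ = 0.693147 / 45.1 = 0.01537 h⁻¹
Fraction remaining after one interval: r = e^(−kτ) = e^(−0.01537 × 89.6) = 0.2523
Before dose 6, 5 doses have been given (aged 1τ, 2τ, 3τ, 4τ, 5τ).
C_trough = C₀ × (r + r² + … + r^5) = C₀ × r(1−r^5)/(1−r)
        = 4.642 × 0.2523 × (1 − 0.001022) / (1 − 0.2523) = 1.565 mg/L

1.57 mg/L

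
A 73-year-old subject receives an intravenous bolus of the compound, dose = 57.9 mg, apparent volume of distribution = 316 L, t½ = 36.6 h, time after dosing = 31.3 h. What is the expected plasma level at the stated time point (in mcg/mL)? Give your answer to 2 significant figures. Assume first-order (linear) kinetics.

0.10 mcg/mL

C₀ = Dose / Vd = 57.90 / 316 = 0.1832 mg/L
k = ln2 / t½ = 0.693147 / 36.6 = 0.01894 h⁻¹
C = C₀ · e^(−k·t) = 0.1832 × e^(−0.01894 × 31.3)
  = 0.1832 × 0.5528 = 0.1013 mg/L
(0.1013 mg/L = 0.1013 mcg/mL)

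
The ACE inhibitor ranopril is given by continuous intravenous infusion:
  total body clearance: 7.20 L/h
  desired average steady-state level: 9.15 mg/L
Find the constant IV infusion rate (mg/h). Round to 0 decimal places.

At steady state, infusion rate R₀ = Css × CL = 9.15 × 7.200 = 65.88 mg/h

66 mg/h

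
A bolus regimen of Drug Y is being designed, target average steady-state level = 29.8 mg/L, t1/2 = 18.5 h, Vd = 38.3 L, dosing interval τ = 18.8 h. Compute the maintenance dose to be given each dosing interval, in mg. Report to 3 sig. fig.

804 mg

k = ln2 / t½ = 0.693147 / 18.5 = 0.03747 h⁻¹
CL = k × Vd = 0.03747 × 38.3 = 1.435 L/h
At steady state, Dose/τ = Css × CL.
Dose = Css × CL × τ = 29.8 × 1.435 × 18.8 = 803.9 mg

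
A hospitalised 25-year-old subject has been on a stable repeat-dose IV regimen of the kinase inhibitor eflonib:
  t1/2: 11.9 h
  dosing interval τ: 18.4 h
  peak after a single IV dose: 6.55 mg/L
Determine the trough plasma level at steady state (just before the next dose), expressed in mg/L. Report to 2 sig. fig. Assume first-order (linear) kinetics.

3.4 mg/L

k = ln2 / t½ = 0.693147 / 11.9 = 0.05825 h⁻¹
e^(−kτ) = e^(−0.05825 × 18.4) = 0.3424
Accumulation ratio R = 1 / (1 − e^(−kτ)) = 1 / (1 − 0.3424) = 1.521
Steady-state trough = C₀ × R × e^(−kτ) = 6.55 × 1.521 × 0.3424 = 3.411 mg/L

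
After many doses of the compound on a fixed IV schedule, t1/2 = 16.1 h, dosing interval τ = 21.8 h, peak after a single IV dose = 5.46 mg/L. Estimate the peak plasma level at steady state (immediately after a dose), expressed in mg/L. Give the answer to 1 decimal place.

k = ln2 / t½ = 0.693147 / 16.1 = 0.04305 h⁻¹
e^(−kτ) = e^(−0.04305 × 21.8) = 0.3912
Accumulation ratio R = 1 / (1 − e^(−kτ)) = 1 / (1 − 0.3912) = 1.643
Steady-state peak = C₀ × R = 5.46 × 1.643 = 8.971 mg/L

9.0 mg/L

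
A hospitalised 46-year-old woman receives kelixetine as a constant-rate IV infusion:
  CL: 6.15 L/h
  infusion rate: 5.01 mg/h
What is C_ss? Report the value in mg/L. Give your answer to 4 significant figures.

At steady state Css = R₀ / CL = 5.01 / 6.150 = 0.8146 mg/L

0.8146 mg/L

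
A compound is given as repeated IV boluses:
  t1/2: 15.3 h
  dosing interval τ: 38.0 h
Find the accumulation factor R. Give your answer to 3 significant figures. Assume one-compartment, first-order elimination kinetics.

k = ln2 / t½ = 0.693147 / 15.3 = 0.04530 h⁻¹
e^(−kτ) = e^(−0.04530 × 38.0) = 0.1788
Accumulation ratio R = 1 / (1 − e^(−kτ)) = 1 / (1 − 0.1788) = 1.218

1.22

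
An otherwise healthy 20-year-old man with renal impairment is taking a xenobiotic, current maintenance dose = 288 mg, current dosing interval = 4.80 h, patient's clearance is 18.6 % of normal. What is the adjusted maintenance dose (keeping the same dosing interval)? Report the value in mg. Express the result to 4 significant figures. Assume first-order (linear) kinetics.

53.57 mg

To keep the same average steady-state level, dosing rate must scale with clearance.
CL ratio = 18.6 / 100 = 0.1860
New dose (same interval) = 288 × 0.1860 = 53.57 mg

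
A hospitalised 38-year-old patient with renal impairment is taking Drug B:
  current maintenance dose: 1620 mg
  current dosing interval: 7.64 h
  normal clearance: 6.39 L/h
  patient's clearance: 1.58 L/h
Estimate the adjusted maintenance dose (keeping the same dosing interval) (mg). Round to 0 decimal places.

To keep the same average steady-state level, dosing rate must scale with clearance.
CL ratio = 1.58 / 6.39 = 0.2473
New dose (same interval) = 1620 × 0.2473 = 400.6 mg

401 mg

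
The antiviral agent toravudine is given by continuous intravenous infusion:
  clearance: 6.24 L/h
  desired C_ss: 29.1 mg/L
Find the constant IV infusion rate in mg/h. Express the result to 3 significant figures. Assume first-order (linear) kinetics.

At steady state, infusion rate R₀ = Css × CL = 29.1 × 6.240 = 181.6 mg/h

182 mg/h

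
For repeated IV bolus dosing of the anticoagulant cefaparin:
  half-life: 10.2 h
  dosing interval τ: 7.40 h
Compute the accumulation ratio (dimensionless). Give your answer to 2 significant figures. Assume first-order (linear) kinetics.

2.5

k = ln2 / t½ = 0.693147 / 10.2 = 0.06796 h⁻¹
e^(−kτ) = e^(−0.06796 × 7.40) = 0.6048
Accumulation ratio R = 1 / (1 − e^(−kτ)) = 1 / (1 − 0.6048) = 2.530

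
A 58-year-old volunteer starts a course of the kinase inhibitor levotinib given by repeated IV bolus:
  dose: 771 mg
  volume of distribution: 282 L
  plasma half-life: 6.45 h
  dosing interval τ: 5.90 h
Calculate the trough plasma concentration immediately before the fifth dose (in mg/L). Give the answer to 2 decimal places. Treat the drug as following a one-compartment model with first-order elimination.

2.84 mg/L

C₀ per dose = Dose / Vd = 771 / 282 = 2.734 mg/L
k = ln2 / t½ = 0.693147 / 6.45 = 0.1075 h⁻¹
Fraction remaining after one interval: r = e^(−kτ) = e^(−0.1075 × 5.90) = 0.5303
Before dose 5, 4 doses have been given (aged 1τ, 2τ, 3τ, 4τ).
C_trough = C₀ × (r + r² + … + r^4) = C₀ × r(1−r^4)/(1−r)
        = 2.734 × 0.5303 × (1 − 0.07908) / (1 − 0.5303) = 2.843 mg/L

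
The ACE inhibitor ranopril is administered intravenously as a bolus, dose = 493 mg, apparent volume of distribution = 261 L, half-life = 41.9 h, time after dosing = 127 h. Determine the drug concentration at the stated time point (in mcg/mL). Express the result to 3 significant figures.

C₀ = Dose / Vd = 493.0 / 261 = 1.889 mg/L
k = ln2 / t½ = 0.693147 / 41.9 = 0.01654 h⁻¹
C = C₀ · e^(−k·t) = 1.889 × e^(−0.01654 × 127)
  = 1.889 × 0.1224 = 0.2312 mg/L
(0.2312 mg/L = 0.2312 mcg/mL)

0.231 mcg/mL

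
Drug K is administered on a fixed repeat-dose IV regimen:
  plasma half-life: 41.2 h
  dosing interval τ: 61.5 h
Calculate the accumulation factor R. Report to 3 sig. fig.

k = ln2 / t½ = 0.693147 / 41.2 = 0.01682 h⁻¹
e^(−kτ) = e^(−0.01682 × 61.5) = 0.3554
Accumulation ratio R = 1 / (1 − e^(−kτ)) = 1 / (1 − 0.3554) = 1.551

1.55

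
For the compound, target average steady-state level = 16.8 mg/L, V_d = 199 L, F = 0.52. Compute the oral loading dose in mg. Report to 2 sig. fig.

6400 mg

LD = Css × Vd / F = 16.8 × 199 / 0.52 = 6429 mg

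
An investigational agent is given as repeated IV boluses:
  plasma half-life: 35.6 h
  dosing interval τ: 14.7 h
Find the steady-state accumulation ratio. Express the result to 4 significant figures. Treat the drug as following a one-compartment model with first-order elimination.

k = ln2 / t½ = 0.693147 / 35.6 = 0.01947 h⁻¹
e^(−kτ) = e^(−0.01947 × 14.7) = 0.7511
Accumulation ratio R = 1 / (1 − e^(−kτ)) = 1 / (1 − 0.7511) = 4.018

4.018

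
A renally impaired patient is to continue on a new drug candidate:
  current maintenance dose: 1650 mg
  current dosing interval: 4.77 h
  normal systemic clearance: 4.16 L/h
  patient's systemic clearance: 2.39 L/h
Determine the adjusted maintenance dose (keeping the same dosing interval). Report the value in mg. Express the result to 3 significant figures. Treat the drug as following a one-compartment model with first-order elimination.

948 mg

To keep the same average steady-state level, dosing rate must scale with clearance.
CL ratio = 2.39 / 4.16 = 0.5745
New dose (same interval) = 1650 × 0.5745 = 947.9 mg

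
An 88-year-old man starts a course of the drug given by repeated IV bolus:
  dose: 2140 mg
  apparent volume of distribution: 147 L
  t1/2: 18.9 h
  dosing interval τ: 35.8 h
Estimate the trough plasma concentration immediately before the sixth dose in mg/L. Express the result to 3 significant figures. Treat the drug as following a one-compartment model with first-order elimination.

C₀ per dose = Dose / Vd = 2140 / 147 = 14.56 mg/L
k = ln2 / t½ = 0.693147 / 18.9 = 0.03667 h⁻¹
Fraction remaining after one interval: r = e^(−kτ) = e^(−0.03667 × 35.8) = 0.2691
Before dose 6, 5 doses have been given (aged 1τ, 2τ, 3τ, 4τ, 5τ).
C_trough = C₀ × (r + r² + … + r^5) = C₀ × r(1−r^5)/(1−r)
        = 14.56 × 0.2691 × (1 − 0.001411) / (1 − 0.2691) = 5.353 mg/L

5.35 mg/L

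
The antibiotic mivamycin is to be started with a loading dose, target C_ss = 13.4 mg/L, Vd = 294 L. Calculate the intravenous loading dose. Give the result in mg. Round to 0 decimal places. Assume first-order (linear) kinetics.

3940 mg

LD = Css × Vd = 13.4 × 294 = 3940 mg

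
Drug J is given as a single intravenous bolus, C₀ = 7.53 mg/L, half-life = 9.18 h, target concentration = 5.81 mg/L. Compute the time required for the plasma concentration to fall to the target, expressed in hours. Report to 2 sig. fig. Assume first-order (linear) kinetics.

3.4 h

k = ln2 / t½ = 0.693147 / 9.18 = 0.07551 h⁻¹
t = ln(C₀ / C) / k = ln(7.530 / 5.81) / 0.07551
  = ln(1.296) / 0.07551 = 0.2593 / 0.07551 = 3.434 h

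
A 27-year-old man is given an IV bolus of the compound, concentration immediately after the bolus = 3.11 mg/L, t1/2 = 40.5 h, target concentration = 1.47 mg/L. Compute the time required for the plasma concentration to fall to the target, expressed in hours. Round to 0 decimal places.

k = ln2 / t½ = 0.693147 / 40.5 = 0.01711 h⁻¹
t = ln(C₀ / C) / k = ln(3.110 / 1.47) / 0.01711
  = ln(2.116) / 0.01711 = 0.7495 / 0.01711 = 43.80 h

44 h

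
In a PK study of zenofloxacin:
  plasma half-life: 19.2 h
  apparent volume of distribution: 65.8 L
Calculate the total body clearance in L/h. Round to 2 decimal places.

2.38 L/h

k = ln2 / t½ = 0.693147 / 19.2 = 0.03610 h⁻¹
CL = k × Vd = 0.03610 × 65.8 = 2.375 L/h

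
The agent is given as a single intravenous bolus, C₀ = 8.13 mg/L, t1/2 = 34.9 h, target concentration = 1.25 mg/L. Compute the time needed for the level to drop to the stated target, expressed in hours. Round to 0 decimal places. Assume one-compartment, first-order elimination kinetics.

94 h

k = ln2 / t½ = 0.693147 / 34.9 = 0.01986 h⁻¹
t = ln(C₀ / C) / k = ln(8.130 / 1.25) / 0.01986
  = ln(6.504) / 0.01986 = 1.872 / 0.01986 = 94.26 h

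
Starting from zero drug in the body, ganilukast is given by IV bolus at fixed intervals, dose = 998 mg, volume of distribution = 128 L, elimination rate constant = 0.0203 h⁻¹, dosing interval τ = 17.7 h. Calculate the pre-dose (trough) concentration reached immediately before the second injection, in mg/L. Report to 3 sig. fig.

5.44 mg/L

C₀ per dose = Dose / Vd = 998 / 128 = 7.797 mg/L
Fraction remaining after one interval: r = e^(−kτ) = e^(−0.02030 × 17.7) = 0.6982
Before dose 2, 1 dose has been given (aged 1τ).
C_trough = C₀ × r = 7.797 × 0.6982 = 5.444 mg/L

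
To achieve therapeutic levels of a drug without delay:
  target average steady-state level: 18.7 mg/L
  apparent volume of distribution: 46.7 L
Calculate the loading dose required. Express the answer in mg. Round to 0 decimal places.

873 mg

LD = Css × Vd = 18.7 × 46.7 = 873.3 mg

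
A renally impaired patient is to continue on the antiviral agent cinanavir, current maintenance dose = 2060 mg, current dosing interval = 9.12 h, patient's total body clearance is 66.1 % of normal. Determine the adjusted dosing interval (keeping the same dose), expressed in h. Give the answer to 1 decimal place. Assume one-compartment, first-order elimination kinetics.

13.8 h

To keep the same average steady-state level, dosing rate must scale with clearance.
CL ratio = 66.1 / 100 = 0.6610
New interval (same dose) = 9.12 / 0.6610 = 13.80 h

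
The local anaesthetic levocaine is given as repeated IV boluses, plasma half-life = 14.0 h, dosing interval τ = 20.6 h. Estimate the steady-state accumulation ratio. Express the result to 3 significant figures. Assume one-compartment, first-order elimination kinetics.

1.56

k = ln2 / t½ = 0.693147 / 14.0 = 0.04951 h⁻¹
e^(−kτ) = e^(−0.04951 × 20.6) = 0.3606
Accumulation ratio R = 1 / (1 − e^(−kτ)) = 1 / (1 − 0.3606) = 1.564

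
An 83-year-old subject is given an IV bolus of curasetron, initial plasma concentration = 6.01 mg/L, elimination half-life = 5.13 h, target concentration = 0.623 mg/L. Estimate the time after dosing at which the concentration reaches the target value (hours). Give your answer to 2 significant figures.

17 h

k = ln2 / t½ = 0.693147 / 5.13 = 0.1351 h⁻¹
t = ln(C₀ / C) / k = ln(6.010 / 0.623) / 0.1351
  = ln(9.647) / 0.1351 = 2.267 / 0.1351 = 16.78 h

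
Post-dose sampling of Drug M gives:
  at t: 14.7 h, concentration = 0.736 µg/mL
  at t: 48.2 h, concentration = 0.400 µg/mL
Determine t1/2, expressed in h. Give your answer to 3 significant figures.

k = ln(C₁/C₂) / (t₂ − t₁) = ln(0.736/0.400) / (48.2 − 14.7)
  = 0.6098 / 33.50 = 0.01820 h⁻¹
t½ = ln2 / k = 0.693147 / 0.01820 = 38.09 h

38.1 h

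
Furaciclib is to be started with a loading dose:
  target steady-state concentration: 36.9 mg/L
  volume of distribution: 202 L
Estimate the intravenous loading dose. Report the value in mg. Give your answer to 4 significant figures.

7454 mg

LD = Css × Vd = 36.9 × 202 = 7454 mg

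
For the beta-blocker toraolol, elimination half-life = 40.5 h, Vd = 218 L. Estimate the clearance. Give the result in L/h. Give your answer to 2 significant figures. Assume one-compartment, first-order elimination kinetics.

3.7 L/h

k = ln2 / t½ = 0.693147 / 40.5 = 0.01711 h⁻¹
CL = k × Vd = 0.01711 × 218 = 3.730 L/h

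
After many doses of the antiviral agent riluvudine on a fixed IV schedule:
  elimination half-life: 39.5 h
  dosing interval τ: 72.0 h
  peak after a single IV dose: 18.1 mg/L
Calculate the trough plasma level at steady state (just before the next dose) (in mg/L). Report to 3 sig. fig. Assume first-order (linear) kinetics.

k = ln2 / t½ = 0.693147 / 39.5 = 0.01755 h⁻¹
e^(−kτ) = e^(−0.01755 × 72.0) = 0.2826
Accumulation ratio R = 1 / (1 − e^(−kτ)) = 1 / (1 − 0.2826) = 1.394
Steady-state trough = C₀ × R × e^(−kτ) = 18.1 × 1.394 × 0.2826 = 7.130 mg/L

7.13 mg/L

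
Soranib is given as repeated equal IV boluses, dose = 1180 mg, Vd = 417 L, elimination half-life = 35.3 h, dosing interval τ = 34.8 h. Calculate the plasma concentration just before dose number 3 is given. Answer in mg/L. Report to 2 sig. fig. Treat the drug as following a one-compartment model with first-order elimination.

C₀ per dose = Dose / Vd = 1180 / 417 = 2.830 mg/L
k = ln2 / t½ = 0.693147 / 35.3 = 0.01964 h⁻¹
Fraction remaining after one interval: r = e^(−kτ) = e^(−0.01964 × 34.8) = 0.5049
Before dose 3, 2 doses have been given (aged 1τ, 2τ).
C_trough = C₀ × (r + r²) = 2.830 × (0.5049 + 0.2549) = 2.150 mg/L

2.2 mg/L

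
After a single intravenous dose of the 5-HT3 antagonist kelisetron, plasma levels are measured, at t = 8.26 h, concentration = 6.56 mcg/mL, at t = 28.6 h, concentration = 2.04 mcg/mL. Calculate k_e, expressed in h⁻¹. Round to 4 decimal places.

0.0574 h⁻¹

k = ln(C₁/C₂) / (t₂ − t₁) = ln(6.56/2.04) / (28.6 − 8.26)
  = 1.168 / 20.34 = 0.05742 h⁻¹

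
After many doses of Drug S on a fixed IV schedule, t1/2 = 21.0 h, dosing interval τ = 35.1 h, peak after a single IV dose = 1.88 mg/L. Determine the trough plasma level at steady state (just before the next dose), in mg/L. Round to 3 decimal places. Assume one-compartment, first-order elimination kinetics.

0.860 mg/L

k = ln2 / t½ = 0.693147 / 21.0 = 0.03301 h⁻¹
e^(−kτ) = e^(−0.03301 × 35.1) = 0.3139
Accumulation ratio R = 1 / (1 − e^(−kτ)) = 1 / (1 − 0.3139) = 1.458
Steady-state trough = C₀ × R × e^(−kτ) = 1.88 × 1.458 × 0.3139 = 0.8604 mg/L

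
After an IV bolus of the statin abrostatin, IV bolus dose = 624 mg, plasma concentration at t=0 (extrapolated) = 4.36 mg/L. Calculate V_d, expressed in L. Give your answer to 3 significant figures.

Vd = Dose / C₀ = 624.0 / 4.36 = 143.1 L

143 L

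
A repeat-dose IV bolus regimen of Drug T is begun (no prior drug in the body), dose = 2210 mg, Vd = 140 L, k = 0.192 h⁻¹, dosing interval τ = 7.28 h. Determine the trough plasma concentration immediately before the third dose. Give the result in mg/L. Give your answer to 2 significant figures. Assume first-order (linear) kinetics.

C₀ per dose = Dose / Vd = 2210 / 140 = 15.79 mg/L
Fraction remaining after one interval: r = e^(−kτ) = e^(−0.1920 × 7.28) = 0.2471
Before dose 3, 2 doses have been given (aged 1τ, 2τ).
C_trough = C₀ × (r + r²) = 15.79 × (0.2471 + 0.06106) = 4.866 mg/L

4.9 mg/L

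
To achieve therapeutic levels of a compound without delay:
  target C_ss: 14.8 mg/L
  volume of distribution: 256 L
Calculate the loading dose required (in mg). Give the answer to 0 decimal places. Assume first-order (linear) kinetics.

3789 mg

LD = Css × Vd = 14.8 × 256 = 3789 mg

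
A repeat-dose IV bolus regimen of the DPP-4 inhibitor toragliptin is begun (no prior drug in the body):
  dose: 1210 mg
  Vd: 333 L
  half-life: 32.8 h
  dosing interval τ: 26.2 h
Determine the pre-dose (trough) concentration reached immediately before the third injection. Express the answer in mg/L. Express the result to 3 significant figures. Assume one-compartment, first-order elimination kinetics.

C₀ per dose = Dose / Vd = 1210 / 333 = 3.634 mg/L
k = ln2 / t½ = 0.693147 / 32.8 = 0.02113 h⁻¹
Fraction remaining after one interval: r = e^(−kτ) = e^(−0.02113 × 26.2) = 0.5749
Before dose 3, 2 doses have been given (aged 1τ, 2τ).
C_trough = C₀ × (r + r²) = 3.634 × (0.5749 + 0.3305) = 3.290 mg/L

3.29 mg/L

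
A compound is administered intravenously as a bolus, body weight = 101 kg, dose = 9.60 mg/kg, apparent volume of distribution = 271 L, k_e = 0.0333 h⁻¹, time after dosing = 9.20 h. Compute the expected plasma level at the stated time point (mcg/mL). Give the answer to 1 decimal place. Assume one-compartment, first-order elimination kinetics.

2.6 mcg/mL

Total dose = 9.60 × 101 = 969.6 mg
C₀ = Dose / Vd = 969.6 / 271 = 3.578 mg/L
C = C₀ · e^(−k·t) = 3.578 × e^(−0.03330 × 9.20)
  = 3.578 × 0.7361 = 2.634 mg/L
(2.634 mg/L = 2.634 mcg/mL)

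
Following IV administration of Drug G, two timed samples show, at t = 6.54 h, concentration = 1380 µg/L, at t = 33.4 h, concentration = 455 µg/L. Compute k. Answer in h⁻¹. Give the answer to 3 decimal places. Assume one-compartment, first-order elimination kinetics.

k = ln(C₁/C₂) / (t₂ − t₁) = ln(1380/455) / (33.4 − 6.54)
  = 1.110 / 26.86 = 0.04133 h⁻¹

0.041 h⁻¹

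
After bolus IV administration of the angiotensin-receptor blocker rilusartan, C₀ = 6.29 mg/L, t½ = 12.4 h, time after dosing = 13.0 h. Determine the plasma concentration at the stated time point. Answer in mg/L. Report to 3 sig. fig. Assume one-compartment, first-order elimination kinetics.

3.04 mg/L

k = ln2 / t½ = 0.693147 / 12.4 = 0.05590 h⁻¹
C = C₀ · e^(−k·t) = 6.290 × e^(−0.05590 × 13.0)
  = 6.290 × 0.4835 = 3.041 mg/L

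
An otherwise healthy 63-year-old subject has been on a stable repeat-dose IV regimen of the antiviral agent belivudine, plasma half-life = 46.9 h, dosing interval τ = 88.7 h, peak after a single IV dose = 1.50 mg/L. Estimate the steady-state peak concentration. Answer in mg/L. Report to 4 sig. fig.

k = ln2 / t½ = 0.693147 / 46.9 = 0.01478 h⁻¹
e^(−kτ) = e^(−0.01478 × 88.7) = 0.2696
Accumulation ratio R = 1 / (1 − e^(−kτ)) = 1 / (1 − 0.2696) = 1.369
Steady-state peak = C₀ × R = 1.50 × 1.369 = 2.054 mg/L

2.054 mg/L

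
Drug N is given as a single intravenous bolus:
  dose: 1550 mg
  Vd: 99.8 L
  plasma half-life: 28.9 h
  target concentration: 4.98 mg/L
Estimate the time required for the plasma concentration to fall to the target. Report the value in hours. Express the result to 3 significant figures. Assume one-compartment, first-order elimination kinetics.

47.4 h

C₀ = Dose / Vd = 1550 / 99.8 = 15.53 mg/L
k = ln2 / t½ = 0.693147 / 28.9 = 0.02398 h⁻¹
t = ln(C₀ / C) / k = ln(15.53 / 4.98) / 0.02398
  = ln(3.118) / 0.02398 = 1.137 / 0.02398 = 47.41 h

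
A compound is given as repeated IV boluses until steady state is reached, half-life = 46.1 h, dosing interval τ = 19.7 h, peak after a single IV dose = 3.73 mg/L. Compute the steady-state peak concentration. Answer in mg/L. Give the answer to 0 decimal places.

k = ln2 / t½ = 0.693147 / 46.1 = 0.01504 h⁻¹
e^(−kτ) = e^(−0.01504 × 19.7) = 0.7436
Accumulation ratio R = 1 / (1 − e^(−kτ)) = 1 / (1 − 0.7436) = 3.900
Steady-state peak = C₀ × R = 3.73 × 3.900 = 14.55 mg/L

15 mg/L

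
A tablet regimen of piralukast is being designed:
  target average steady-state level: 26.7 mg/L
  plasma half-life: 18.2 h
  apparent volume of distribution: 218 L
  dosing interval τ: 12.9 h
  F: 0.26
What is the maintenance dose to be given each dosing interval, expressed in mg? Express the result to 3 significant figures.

k = ln2 / t½ = 0.693147 / 18.2 = 0.03809 h⁻¹
CL = k × Vd = 0.03809 × 218 = 8.304 L/h
At steady state, F × (Dose/τ) = Css × CL.
Dose = Css × CL × τ / F = 26.7 × 8.304 × 12.9 / 0.26 = 11000 mg

11000 mg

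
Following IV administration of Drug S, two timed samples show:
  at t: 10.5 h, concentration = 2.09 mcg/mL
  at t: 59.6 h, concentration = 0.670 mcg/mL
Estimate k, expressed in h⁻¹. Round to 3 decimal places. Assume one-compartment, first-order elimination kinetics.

0.023 h⁻¹

k = ln(C₁/C₂) / (t₂ − t₁) = ln(2.09/0.670) / (59.6 − 10.5)
  = 1.138 / 49.10 = 0.02318 h⁻¹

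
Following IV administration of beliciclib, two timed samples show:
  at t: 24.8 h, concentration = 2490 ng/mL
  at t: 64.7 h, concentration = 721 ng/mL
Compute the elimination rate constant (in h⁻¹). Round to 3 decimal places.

k = ln(C₁/C₂) / (t₂ − t₁) = ln(2490/721) / (64.7 − 24.8)
  = 1.239 / 39.90 = 0.03105 h⁻¹

0.031 h⁻¹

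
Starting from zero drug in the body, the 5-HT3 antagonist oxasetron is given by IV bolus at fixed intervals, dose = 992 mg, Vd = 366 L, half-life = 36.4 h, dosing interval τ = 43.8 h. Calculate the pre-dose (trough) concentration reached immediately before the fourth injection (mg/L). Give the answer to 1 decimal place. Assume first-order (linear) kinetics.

C₀ per dose = Dose / Vd = 992 / 366 = 2.710 mg/L
k = ln2 / t½ = 0.693147 / 36.4 = 0.01904 h⁻¹
Fraction remaining after one interval: r = e^(−kτ) = e^(−0.01904 × 43.8) = 0.4343
Before dose 4, 3 doses have been given (aged 1τ, 2τ, 3τ).
C_trough = C₀ × (r + r² + … + r^3) = C₀ × r(1−r^3)/(1−r)
        = 2.710 × 0.4343 × (1 − 0.08192) / (1 − 0.4343) = 1.910 mg/L

1.9 mg/L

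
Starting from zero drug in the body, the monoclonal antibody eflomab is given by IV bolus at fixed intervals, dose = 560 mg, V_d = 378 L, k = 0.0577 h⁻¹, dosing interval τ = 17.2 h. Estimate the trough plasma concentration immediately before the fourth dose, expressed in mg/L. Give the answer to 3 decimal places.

C₀ per dose = Dose / Vd = 560 / 378 = 1.481 mg/L
Fraction remaining after one interval: r = e^(−kτ) = e^(−0.05770 × 17.2) = 0.3707
Before dose 4, 3 doses have been given (aged 1τ, 2τ, 3τ).
C_trough = C₀ × (r + r² + … + r^3) = C₀ × r(1−r^3)/(1−r)
        = 1.481 × 0.3707 × (1 − 0.05094) / (1 − 0.3707) = 0.8280 mg/L

0.828 mg/L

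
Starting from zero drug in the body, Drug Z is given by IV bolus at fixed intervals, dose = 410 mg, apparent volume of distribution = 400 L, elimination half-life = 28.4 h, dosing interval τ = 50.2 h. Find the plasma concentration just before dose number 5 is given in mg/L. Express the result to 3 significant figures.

0.423 mg/L

C₀ per dose = Dose / Vd = 410 / 400 = 1.025 mg/L
k = ln2 / t½ = 0.693147 / 28.4 = 0.02441 h⁻¹
Fraction remaining after one interval: r = e^(−kτ) = e^(−0.02441 × 50.2) = 0.2936
Before dose 5, 4 doses have been given (aged 1τ, 2τ, 3τ, 4τ).
C_trough = C₀ × (r + r² + … + r^4) = C₀ × r(1−r^4)/(1−r)
        = 1.025 × 0.2936 × (1 − 0.007431) / (1 − 0.2936) = 0.4229 mg/L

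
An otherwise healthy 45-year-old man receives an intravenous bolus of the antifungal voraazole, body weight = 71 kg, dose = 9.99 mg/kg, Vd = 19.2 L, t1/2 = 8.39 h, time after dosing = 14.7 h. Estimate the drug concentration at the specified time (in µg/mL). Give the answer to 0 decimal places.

Total dose = 9.99 × 71 = 709.3 mg
C₀ = Dose / Vd = 709.3 / 19.2 = 36.94 mg/L
k = ln2 / t½ = 0.693147 / 8.39 = 0.08262 h⁻¹
C = C₀ · e^(−k·t) = 36.94 × e^(−0.08262 × 14.7)
  = 36.94 × 0.2969 = 10.97 mg/L
(10.97 mg/L = 10.97 µg/mL)

11 µg/mL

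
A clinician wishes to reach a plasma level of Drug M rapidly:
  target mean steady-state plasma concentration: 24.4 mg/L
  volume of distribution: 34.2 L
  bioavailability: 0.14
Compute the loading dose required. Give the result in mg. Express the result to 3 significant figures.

5960 mg

LD = Css × Vd / F = 24.4 × 34.2 / 0.14 = 5961 mg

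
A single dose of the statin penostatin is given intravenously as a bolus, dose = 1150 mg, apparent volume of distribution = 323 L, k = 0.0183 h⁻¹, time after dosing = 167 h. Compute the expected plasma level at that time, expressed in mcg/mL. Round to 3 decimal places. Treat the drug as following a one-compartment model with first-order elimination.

0.168 mcg/mL

C₀ = Dose / Vd = 1150 / 323 = 3.560 mg/L
C = C₀ · e^(−k·t) = 3.560 × e^(−0.01830 × 167)
  = 3.560 × 0.04707 = 0.1676 mg/L
(0.1676 mg/L = 0.1676 mcg/mL)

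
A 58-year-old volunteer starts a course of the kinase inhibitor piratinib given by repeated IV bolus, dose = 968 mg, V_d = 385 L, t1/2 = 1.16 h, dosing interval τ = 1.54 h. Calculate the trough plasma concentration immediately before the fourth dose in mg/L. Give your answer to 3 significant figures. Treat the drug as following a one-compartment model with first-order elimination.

1.56 mg/L

C₀ per dose = Dose / Vd = 968 / 385 = 2.514 mg/L
k = ln2 / t½ = 0.693147 / 1.16 = 0.5975 h⁻¹
Fraction remaining after one interval: r = e^(−kτ) = e^(−0.5975 × 1.54) = 0.3985
Before dose 4, 3 doses have been given (aged 1τ, 2τ, 3τ).
C_trough = C₀ × (r + r² + … + r^3) = C₀ × r(1−r^3)/(1−r)
        = 2.514 × 0.3985 × (1 − 0.06328) / (1 − 0.3985) = 1.560 mg/L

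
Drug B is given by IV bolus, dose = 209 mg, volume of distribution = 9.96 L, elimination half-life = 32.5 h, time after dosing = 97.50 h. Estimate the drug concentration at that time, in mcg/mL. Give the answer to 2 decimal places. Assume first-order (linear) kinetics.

C₀ = Dose / Vd = 209.0 / 9.96 = 20.98 mg/L
k = ln2 / t½ = 0.693147 / 32.5 = 0.02133 h⁻¹
t / t½ = 97.50 / 32.5 = 3 half-lives
C = C₀ × (1/2)^3 = 20.98 × 0.1250 = 2.623 mg/L
(2.623 mg/L = 2.623 mcg/mL)

2.62 mcg/mL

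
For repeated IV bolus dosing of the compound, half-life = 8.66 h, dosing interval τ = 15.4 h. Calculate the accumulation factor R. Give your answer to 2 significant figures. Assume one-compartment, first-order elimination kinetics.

k = ln2 / t½ = 0.693147 / 8.66 = 0.08004 h⁻¹
e^(−kτ) = e^(−0.08004 × 15.4) = 0.2915
Accumulation ratio R = 1 / (1 − e^(−kτ)) = 1 / (1 − 0.2915) = 1.411

1.4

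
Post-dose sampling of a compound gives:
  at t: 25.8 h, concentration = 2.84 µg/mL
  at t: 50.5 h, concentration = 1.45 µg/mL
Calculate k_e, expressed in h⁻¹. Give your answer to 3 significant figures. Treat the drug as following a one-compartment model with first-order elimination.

k = ln(C₁/C₂) / (t₂ − t₁) = ln(2.84/1.45) / (50.5 − 25.8)
  = 0.6722 / 24.70 = 0.02721 h⁻¹

0.0272 h⁻¹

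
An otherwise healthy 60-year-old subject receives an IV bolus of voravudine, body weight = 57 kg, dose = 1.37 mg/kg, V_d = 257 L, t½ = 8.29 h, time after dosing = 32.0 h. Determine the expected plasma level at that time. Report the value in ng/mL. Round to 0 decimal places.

21 ng/mL

Total dose = 1.37 × 57 = 78.09 mg
C₀ = Dose / Vd = 78.09 / 257 = 0.3039 mg/L
k = ln2 / t½ = 0.693147 / 8.29 = 0.08361 h⁻¹
C = C₀ · e^(−k·t) = 0.3039 × e^(−0.08361 × 32.0)
  = 0.3039 × 0.06887 = 0.02093 mg/L
Convert: 0.02093 mg/L × 1000 = 20.93 ng/mL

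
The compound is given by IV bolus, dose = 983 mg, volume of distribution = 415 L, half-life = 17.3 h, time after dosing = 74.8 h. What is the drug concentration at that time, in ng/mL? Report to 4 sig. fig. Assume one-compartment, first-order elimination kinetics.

C₀ = Dose / Vd = 983.0 / 415 = 2.369 mg/L
k = ln2 / t½ = 0.693147 / 17.3 = 0.04007 h⁻¹
C = C₀ · e^(−k·t) = 2.369 × e^(−0.04007 × 74.8)
  = 2.369 × 0.04992 = 0.1183 mg/L
Convert: 0.1183 mg/L × 1000 = 118.3 ng/mL

118.3 ng/mL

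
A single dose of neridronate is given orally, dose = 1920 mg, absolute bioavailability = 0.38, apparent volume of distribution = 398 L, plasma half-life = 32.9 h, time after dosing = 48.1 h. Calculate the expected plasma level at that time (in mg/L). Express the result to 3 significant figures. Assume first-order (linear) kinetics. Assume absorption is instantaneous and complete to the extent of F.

0.665 mg/L

Amount reaching circulation = F × Dose = 0.38 × 1920 = 729.6 mg
C₀ = F·Dose / Vd = 729.6 / 398 = 1.833 mg/L
k = ln2 / t½ = 0.693147 / 32.9 = 0.02107 h⁻¹
C = C₀ · e^(−k·t) = 1.833 × e^(−0.02107 × 48.1)
  = 1.833 × 0.3630 = 0.6654 mg/L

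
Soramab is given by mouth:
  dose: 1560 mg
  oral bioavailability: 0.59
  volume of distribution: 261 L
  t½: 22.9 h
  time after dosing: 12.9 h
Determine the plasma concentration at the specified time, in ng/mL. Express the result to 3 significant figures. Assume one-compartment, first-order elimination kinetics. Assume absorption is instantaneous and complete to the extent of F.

Amount reaching circulation = F × Dose = 0.59 × 1560 = 920.4 mg
C₀ = F·Dose / Vd = 920.4 / 261 = 3.526 mg/L
k = ln2 / t½ = 0.693147 / 22.9 = 0.03027 h⁻¹
C = C₀ · e^(−k·t) = 3.526 × e^(−0.03027 × 12.9)
  = 3.526 × 0.6767 = 2.386 mg/L
Convert: 2.386 mg/L × 1000 = 2386 ng/mL

2390 ng/mL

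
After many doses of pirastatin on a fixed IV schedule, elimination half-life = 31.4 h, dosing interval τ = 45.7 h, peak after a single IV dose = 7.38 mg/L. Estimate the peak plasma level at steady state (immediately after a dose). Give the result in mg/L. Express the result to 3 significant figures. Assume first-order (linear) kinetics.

k = ln2 / t½ = 0.693147 / 31.4 = 0.02207 h⁻¹
e^(−kτ) = e^(−0.02207 × 45.7) = 0.3647
Accumulation ratio R = 1 / (1 − e^(−kτ)) = 1 / (1 − 0.3647) = 1.574
Steady-state peak = C₀ × R = 7.38 × 1.574 = 11.62 mg/L

11.6 mg/L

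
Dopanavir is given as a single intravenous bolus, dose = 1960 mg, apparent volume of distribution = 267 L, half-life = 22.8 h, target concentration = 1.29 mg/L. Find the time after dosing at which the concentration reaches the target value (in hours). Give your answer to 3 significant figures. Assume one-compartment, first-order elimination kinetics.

C₀ = Dose / Vd = 1960 / 267 = 7.341 mg/L
k = ln2 / t½ = 0.693147 / 22.8 = 0.03040 h⁻¹
t = ln(C₀ / C) / k = ln(7.341 / 1.29) / 0.03040
  = ln(5.691) / 0.03040 = 1.739 / 0.03040 = 57.20 h

57.2 h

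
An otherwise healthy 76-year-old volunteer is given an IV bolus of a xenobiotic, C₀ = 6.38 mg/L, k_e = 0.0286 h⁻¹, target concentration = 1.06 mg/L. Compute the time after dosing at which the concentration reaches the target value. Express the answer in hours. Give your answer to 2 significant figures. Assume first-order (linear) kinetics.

63 h

t = ln(C₀ / C) / k = ln(6.380 / 1.06) / 0.02860
  = ln(6.019) / 0.02860 = 1.795 / 0.02860 = 62.76 h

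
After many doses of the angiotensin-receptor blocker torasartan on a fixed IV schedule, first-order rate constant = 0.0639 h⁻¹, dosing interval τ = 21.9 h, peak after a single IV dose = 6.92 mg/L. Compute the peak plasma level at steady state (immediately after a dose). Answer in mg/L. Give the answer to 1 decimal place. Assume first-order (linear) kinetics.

9.2 mg/L

e^(−kτ) = e^(−0.06390 × 21.9) = 0.2467
Accumulation ratio R = 1 / (1 − e^(−kτ)) = 1 / (1 − 0.2467) = 1.327
Steady-state peak = C₀ × R = 6.92 × 1.327 = 9.183 mg/L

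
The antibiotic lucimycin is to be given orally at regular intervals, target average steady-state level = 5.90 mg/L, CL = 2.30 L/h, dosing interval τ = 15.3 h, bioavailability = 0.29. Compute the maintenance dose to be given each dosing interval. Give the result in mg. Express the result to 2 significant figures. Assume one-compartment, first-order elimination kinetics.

720 mg

At steady state, F × (Dose/τ) = Css × CL.
Dose = Css × CL × τ / F = 5.90 × 2.300 × 15.3 / 0.29 = 715.9 mg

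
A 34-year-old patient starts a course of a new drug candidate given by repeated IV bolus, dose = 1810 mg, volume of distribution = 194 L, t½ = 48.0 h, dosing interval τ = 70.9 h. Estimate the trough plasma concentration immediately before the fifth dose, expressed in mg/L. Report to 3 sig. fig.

C₀ per dose = Dose / Vd = 1810 / 194 = 9.330 mg/L
k = ln2 / t½ = 0.693147 / 48.0 = 0.01444 h⁻¹
Fraction remaining after one interval: r = e^(−kτ) = e^(−0.01444 × 70.9) = 0.3592
Before dose 5, 4 doses have been given (aged 1τ, 2τ, 3τ, 4τ).
C_trough = C₀ × (r + r² + … + r^4) = C₀ × r(1−r^4)/(1−r)
        = 9.330 × 0.3592 × (1 − 0.01665) / (1 − 0.3592) = 5.143 mg/L

5.14 mg/L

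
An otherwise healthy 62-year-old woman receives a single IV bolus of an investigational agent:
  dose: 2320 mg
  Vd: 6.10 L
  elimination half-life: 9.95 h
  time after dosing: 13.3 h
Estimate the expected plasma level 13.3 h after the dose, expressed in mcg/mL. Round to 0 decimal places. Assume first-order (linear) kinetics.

151 mcg/mL

C₀ = Dose / Vd = 2320 / 6.10 = 380.3 mg/L
k = ln2 / t½ = 0.693147 / 9.95 = 0.06966 h⁻¹
C = C₀ · e^(−k·t) = 380.3 × e^(−0.06966 × 13.3)
  = 380.3 × 0.3959 = 150.6 mg/L
(150.6 mg/L = 150.6 mcg/mL)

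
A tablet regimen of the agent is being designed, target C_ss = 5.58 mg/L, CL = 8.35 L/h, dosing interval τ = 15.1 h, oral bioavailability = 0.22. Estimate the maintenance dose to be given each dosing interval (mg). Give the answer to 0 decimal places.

3198 mg

At steady state, F × (Dose/τ) = Css × CL.
Dose = Css × CL × τ / F = 5.58 × 8.350 × 15.1 / 0.22 = 3198 mg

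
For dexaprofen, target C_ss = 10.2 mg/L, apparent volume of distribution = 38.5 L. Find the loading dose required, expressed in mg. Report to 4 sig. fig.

LD = Css × Vd = 10.2 × 38.5 = 392.7 mg

392.7 mg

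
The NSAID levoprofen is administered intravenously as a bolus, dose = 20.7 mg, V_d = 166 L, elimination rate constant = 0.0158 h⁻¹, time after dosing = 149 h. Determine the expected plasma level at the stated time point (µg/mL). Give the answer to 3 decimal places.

0.012 µg/mL

C₀ = Dose / Vd = 20.70 / 166 = 0.1247 mg/L
C = C₀ · e^(−k·t) = 0.1247 × e^(−0.01580 × 149)
  = 0.1247 × 0.09497 = 0.01184 mg/L
(0.01184 mg/L = 0.01184 µg/mL)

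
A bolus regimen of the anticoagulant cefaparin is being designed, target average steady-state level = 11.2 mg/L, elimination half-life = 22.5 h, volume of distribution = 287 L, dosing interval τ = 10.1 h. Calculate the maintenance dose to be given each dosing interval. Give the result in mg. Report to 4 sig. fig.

1000 mg

k = ln2 / t½ = 0.693147 / 22.5 = 0.03081 h⁻¹
CL = k × Vd = 0.03081 × 287 = 8.842 L/h
At steady state, Dose/τ = Css × CL.
Dose = Css × CL × τ = 11.2 × 8.842 × 10.1 = 1000 mg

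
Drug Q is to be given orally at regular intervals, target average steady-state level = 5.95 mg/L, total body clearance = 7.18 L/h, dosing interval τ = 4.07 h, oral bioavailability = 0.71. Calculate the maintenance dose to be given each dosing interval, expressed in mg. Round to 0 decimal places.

245 mg

At steady state, F × (Dose/τ) = Css × CL.
Dose = Css × CL × τ / F = 5.95 × 7.180 × 4.07 / 0.71 = 244.9 mg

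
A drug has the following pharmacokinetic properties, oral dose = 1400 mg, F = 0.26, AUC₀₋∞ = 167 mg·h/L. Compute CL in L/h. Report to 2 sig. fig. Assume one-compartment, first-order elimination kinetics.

2.2 L/h

CL = F·Dose / AUC = 0.26 × 1400 / 167 = 2.180 L/h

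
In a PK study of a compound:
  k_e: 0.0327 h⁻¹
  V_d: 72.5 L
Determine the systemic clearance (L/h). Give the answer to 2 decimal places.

2.37 L/h

CL = k × Vd = 0.0327 × 72.5 = 2.371 L/h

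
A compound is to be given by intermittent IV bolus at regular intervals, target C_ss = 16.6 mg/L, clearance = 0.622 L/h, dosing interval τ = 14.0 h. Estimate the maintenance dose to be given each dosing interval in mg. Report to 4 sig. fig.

144.6 mg

At steady state, Dose/τ = Css × CL.
Dose = Css × CL × τ = 16.6 × 0.6220 × 14.0 = 144.6 mg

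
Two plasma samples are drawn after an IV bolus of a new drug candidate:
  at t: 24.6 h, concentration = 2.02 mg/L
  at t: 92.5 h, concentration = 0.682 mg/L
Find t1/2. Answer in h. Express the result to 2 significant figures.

k = ln(C₁/C₂) / (t₂ − t₁) = ln(2.02/0.682) / (92.5 − 24.6)
  = 1.086 / 67.90 = 0.01599 h⁻¹
t½ = ln2 / k = 0.693147 / 0.01599 = 43.35 h

43 h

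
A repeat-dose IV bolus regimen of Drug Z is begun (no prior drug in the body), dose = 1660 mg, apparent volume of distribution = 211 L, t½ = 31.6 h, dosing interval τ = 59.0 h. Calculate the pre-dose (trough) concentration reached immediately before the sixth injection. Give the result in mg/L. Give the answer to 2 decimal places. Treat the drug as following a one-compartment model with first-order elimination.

2.97 mg/L

C₀ per dose = Dose / Vd = 1660 / 211 = 7.867 mg/L
k = ln2 / t½ = 0.693147 / 31.6 = 0.02194 h⁻¹
Fraction remaining after one interval: r = e^(−kτ) = e^(−0.02194 × 59.0) = 0.2740
Before dose 6, 5 doses have been given (aged 1τ, 2τ, 3τ, 4τ, 5τ).
C_trough = C₀ × (r + r² + … + r^5) = C₀ × r(1−r^5)/(1−r)
        = 7.867 × 0.2740 × (1 − 0.001544) / (1 − 0.2740) = 2.965 mg/L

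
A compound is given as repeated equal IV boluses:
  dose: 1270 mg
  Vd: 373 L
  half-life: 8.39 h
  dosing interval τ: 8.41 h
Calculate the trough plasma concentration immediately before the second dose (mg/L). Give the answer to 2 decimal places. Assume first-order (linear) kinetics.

C₀ per dose = Dose / Vd = 1270 / 373 = 3.405 mg/L
k = ln2 / t½ = 0.693147 / 8.39 = 0.08262 h⁻¹
Fraction remaining after one interval: r = e^(−kτ) = e^(−0.08262 × 8.41) = 0.4992
Before dose 2, 1 dose has been given (aged 1τ).
C_trough = C₀ × r = 3.405 × 0.4992 = 1.700 mg/L

1.70 mg/L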